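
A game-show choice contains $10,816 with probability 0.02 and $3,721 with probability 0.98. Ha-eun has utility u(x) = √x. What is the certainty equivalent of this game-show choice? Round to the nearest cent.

$3,826.66

E[u] = 0.02·√10816 + 0.98·√3721 = 0.02·104 + 0.98·61 = 61.86
CE = (61.86)² = 3826.6596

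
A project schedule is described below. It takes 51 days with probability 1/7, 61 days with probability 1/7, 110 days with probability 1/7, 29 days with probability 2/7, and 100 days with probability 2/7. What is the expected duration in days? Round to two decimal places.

EV = 1/7 × 51 + 1/7 × 61 + 1/7 × 110 + 2/7 × 29 + 2/7 × 100 = 7.2857 + 8.7143 + 15.7143 + 8.2857 + 28.5714 = 68.5714

68.57 days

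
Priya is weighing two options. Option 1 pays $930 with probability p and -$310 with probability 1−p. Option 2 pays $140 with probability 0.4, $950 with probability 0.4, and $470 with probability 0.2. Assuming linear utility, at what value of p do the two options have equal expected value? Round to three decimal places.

p = 0.677

EV(Option 2) = 0.4 × 140 + 0.4 × 950 + 0.2 × 470 = 56 + 380 + 94 = 530
p·930 + (1−p)·(-310) = 530
1240p − 310 = 530
p = (530 + 310) / 1240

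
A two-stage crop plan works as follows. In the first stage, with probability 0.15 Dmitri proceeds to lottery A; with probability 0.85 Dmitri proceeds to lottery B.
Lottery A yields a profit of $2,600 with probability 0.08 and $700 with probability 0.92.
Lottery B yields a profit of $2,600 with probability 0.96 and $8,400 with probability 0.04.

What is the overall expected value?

$2,535

EV(A) = 0.08 × 2600 + 0.92 × 700 = 208 + 644 = 852
EV(B) = 0.96 × 2600 + 0.04 × 8400 = 2496 + 336 = 2832
Overall = 0.15 × 852 + 0.85 × 2832 = 127.8 + 2407.2 = 2535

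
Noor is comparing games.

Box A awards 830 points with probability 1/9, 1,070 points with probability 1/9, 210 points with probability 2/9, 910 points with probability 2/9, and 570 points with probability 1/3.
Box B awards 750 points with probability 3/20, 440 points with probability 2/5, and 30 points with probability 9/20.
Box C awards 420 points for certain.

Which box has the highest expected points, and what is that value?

Box A (650 points)

Box A = 1/9 × 830 + 1/9 × 1070 + 2/9 × 210 + 2/9 × 910 + 1/3 × 570 = 92.2222 + 118.8889 + 46.6667 + 202.2222 + 190 = 650
Box B = 3/20 × 750 + 2/5 × 440 + 9/20 × 30 = 112.5 + 176 + 13.5 = 302
Box C: 420 (certain)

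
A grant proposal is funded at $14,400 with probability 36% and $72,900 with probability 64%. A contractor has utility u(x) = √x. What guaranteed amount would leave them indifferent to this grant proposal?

$46,656

E[u] = 0.36·√14400 + 0.64·√72900 = 0.36·120 + 0.64·270 = 216
CE = (216)² = 46656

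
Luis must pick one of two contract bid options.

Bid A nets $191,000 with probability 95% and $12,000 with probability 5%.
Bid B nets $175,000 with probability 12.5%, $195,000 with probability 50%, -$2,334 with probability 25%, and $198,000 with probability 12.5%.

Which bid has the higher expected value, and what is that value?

Bid A = 0.95 × 191000 + 0.05 × 12000 = 181450 + 600 = 182050
Bid B = 0.125 × 175000 + 0.5 × 195000 + 0.25 × (-2334) + 0.125 × 198000 = 21875 + 97500 − 583.5 + 24750 = 143541.5

Bid A ($182,050)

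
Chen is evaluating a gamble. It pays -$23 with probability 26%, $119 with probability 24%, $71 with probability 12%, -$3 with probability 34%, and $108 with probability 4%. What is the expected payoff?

EV = 0.26 × (-23) + 0.24 × 119 + 0.12 × 71 + 0.34 × (-3) + 0.04 × 108 = -5.98 + 28.56 + 8.52 − 1.02 + 4.32 = 34.4

$34.40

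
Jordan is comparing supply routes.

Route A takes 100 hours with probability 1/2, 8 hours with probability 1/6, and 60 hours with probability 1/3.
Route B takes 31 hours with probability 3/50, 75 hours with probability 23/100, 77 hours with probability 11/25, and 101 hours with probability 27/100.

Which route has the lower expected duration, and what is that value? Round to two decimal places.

Route A = 1/2 × 100 + 1/6 × 8 + 1/3 × 60 = 50 + 1.3333 + 20 = 71.3333
Route B = 3/50 × 31 + 23/100 × 75 + 11/25 × 77 + 27/100 × 101 = 1.86 + 17.25 + 33.88 + 27.27 = 80.26

Route A (71.33 hours)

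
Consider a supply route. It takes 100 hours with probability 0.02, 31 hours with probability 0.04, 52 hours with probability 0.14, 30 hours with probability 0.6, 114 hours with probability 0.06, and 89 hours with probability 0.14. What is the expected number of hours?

47.82 hours

EV = 0.02 × 100 + 0.04 × 31 + 0.14 × 52 + 0.6 × 30 + 0.06 × 114 + 0.14 × 89 = 2 + 1.24 + 7.28 + 18 + 6.84 + 12.46 = 47.82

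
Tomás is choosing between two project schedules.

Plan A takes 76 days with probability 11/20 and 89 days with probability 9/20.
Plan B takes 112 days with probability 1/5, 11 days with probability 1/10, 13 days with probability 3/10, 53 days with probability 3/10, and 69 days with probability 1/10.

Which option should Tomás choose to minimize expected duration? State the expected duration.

Plan B (50.2 days)

Plan A = 11/20 × 76 + 9/20 × 89 = 41.8 + 40.05 = 81.85
Plan B = 1/5 × 112 + 1/10 × 11 + 3/10 × 13 + 3/10 × 53 + 1/10 × 69 = 22.4 + 1.1 + 3.9 + 15.9 + 6.9 = 50.2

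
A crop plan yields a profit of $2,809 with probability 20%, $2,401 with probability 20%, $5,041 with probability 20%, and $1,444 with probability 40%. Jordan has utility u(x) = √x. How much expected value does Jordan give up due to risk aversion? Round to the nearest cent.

E[u] = 0.2·√2809 + 0.2·√2401 + 0.2·√5041 + 0.4·√1444 = 0.2·53 + 0.2·49 + 0.2·71 + 0.4·38 = 49.8
CE = (49.8)² = 2480.04
Risk premium = EV − CE = 2627.8 − 2480.04 = 147.76

$147.76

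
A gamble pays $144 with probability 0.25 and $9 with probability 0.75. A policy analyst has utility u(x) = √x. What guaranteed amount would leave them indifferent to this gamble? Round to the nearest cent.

$27.56

E[u] = 0.25·√144 + 0.75·√9 = 0.25·12 + 0.75·3 = 5.25
CE = (5.25)² = 27.5625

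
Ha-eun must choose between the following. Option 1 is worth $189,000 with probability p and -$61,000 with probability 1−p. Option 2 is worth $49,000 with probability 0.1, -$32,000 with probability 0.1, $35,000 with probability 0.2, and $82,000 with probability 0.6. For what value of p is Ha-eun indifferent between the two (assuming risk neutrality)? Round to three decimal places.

EV(Option 2) = 0.1 × 49000 + 0.1 × (-32000) + 0.2 × 35000 + 0.6 × 82000 = 4900 − 3200 + 7000 + 49200 = 57900
p·189000 + (1−p)·(-61000) = 57900
250000p − 61000 = 57900
p = (57900 + 61000) / 250000

p = 0.476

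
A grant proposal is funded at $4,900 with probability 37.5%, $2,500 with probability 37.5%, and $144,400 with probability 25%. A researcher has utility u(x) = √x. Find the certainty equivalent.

$19,600

E[u] = 0.375·√4900 + 0.375·√2500 + 0.25·√144400 = 0.375·70 + 0.375·50 + 0.25·380 = 140
CE = (140)² = 19600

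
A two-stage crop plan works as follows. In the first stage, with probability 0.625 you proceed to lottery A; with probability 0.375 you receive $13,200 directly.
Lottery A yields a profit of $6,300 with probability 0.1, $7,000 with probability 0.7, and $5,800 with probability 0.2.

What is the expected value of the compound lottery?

EV(A) = 0.1 × 6300 + 0.7 × 7000 + 0.2 × 5800 = 630 + 4900 + 1160 = 6690
Branch B: 13200 (certain)
Overall = 0.625 × 6690 + 0.375 × 13200 = 4181.25 + 4950 = 9131.25

$9,131.25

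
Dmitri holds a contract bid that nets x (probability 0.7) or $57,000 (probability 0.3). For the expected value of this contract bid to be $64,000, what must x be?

x = $67,000

0.7·x + 0.3·57000 = 64000
0.7·x = 64000 − 17100 = 46900
x = 46900 / 0.7 = 67000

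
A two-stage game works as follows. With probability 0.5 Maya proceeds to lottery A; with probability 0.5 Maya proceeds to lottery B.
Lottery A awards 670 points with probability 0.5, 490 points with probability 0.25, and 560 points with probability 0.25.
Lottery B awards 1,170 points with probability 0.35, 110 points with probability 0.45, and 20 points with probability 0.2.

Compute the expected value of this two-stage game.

530.25 points

EV(A) = 0.5 × 670 + 0.25 × 490 + 0.25 × 560 = 335 + 122.5 + 140 = 597.5
EV(B) = 0.35 × 1170 + 0.45 × 110 + 0.2 × 20 = 409.5 + 49.5 + 4 = 463
Overall = 0.5 × 597.5 + 0.5 × 463 = 298.75 + 231.5 = 530.25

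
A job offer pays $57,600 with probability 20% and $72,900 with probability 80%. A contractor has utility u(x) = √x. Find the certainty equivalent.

$69,696

E[u] = 0.2·√57600 + 0.8·√72900 = 0.2·240 + 0.8·270 = 264
CE = (264)² = 69696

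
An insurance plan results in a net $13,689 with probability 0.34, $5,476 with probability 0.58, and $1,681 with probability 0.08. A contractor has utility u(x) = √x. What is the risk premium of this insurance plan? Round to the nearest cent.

$572.26

E[u] = 0.34·√13689 + 0.58·√5476 + 0.08·√1681 = 0.34·117 + 0.58·74 + 0.08·41 = 85.98
CE = (85.98)² = 7392.5604
Risk premium = EV − CE = 7964.82 − 7392.5604 = 572.2596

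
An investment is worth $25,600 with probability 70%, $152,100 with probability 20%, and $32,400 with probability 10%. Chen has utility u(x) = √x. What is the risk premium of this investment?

$8,316

E[u] = 0.7·√25600 + 0.2·√152100 + 0.1·√32400 = 0.7·160 + 0.2·390 + 0.1·180 = 208
CE = (208)² = 43264
Risk premium = EV − CE = 51580 − 43264 = 8316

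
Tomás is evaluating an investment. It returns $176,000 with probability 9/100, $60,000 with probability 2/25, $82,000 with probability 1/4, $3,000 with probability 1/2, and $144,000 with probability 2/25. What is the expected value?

$54,160

EV = 9/100 × 176000 + 2/25 × 60000 + 1/4 × 82000 + 1/2 × 3000 + 2/25 × 144000 = 15840 + 4800 + 20500 + 1500 + 11520 = 54160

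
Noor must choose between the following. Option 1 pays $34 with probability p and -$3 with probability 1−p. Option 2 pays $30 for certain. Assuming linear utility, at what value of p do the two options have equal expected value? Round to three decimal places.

p = 0.892

p·34 + (1−p)·(-3) = 30
37p − 3 = 30
p = (30 + 3) / 37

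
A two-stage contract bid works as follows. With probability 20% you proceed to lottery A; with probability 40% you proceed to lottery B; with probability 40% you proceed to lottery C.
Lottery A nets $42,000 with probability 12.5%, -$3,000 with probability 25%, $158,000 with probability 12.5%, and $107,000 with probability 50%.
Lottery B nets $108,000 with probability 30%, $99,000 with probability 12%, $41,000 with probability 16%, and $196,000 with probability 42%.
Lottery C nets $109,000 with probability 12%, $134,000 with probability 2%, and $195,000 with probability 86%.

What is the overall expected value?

EV(A) = 0.125 × 42000 + 0.25 × (-3000) + 0.125 × 158000 + 0.5 × 107000 = 5250 − 750 + 19750 + 53500 = 77750
EV(B) = 0.3 × 108000 + 0.12 × 99000 + 0.16 × 41000 + 0.42 × 196000 = 32400 + 11880 + 6560 + 82320 = 133160
EV(C) = 0.12 × 109000 + 0.02 × 134000 + 0.86 × 195000 = 13080 + 2680 + 167700 = 183460
Overall = 0.2 × 77750 + 0.4 × 133160 + 0.4 × 183460 = 15550 + 53264 + 73384 = 142198

$142,198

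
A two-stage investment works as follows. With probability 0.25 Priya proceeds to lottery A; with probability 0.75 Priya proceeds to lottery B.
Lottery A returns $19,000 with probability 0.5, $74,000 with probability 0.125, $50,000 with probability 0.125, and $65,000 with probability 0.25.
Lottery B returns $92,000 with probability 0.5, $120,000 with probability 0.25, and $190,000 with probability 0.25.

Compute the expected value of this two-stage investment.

$102,937.50

EV(A) = 0.5 × 19000 + 0.125 × 74000 + 0.125 × 50000 + 0.25 × 65000 = 9500 + 9250 + 6250 + 16250 = 41250
EV(B) = 0.5 × 92000 + 0.25 × 120000 + 0.25 × 190000 = 46000 + 30000 + 47500 = 123500
Overall = 0.25 × 41250 + 0.75 × 123500 = 10312.5 + 92625 = 102937.5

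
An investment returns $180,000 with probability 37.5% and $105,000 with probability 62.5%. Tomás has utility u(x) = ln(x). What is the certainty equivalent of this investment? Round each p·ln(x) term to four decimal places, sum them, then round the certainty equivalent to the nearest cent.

E[u] = 0.375·ln(180000) + 0.625·ln(105000) = 4.5378 + 7.2261 = 11.7639
CE = e^11.7639 ≈ 128527.74

$128,527.74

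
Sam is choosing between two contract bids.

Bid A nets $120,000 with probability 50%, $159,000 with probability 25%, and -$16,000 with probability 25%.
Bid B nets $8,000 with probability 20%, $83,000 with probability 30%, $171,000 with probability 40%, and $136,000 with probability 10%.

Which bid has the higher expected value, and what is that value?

Bid A = 0.5 × 120000 + 0.25 × 159000 + 0.25 × (-16000) = 60000 + 39750 − 4000 = 95750
Bid B = 0.2 × 8000 + 0.3 × 83000 + 0.4 × 171000 + 0.1 × 136000 = 1600 + 24900 + 68400 + 13600 = 108500

Bid B ($108,500)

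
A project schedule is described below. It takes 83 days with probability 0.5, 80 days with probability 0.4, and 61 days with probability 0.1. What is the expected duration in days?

79.6 days

EV = 0.5 × 83 + 0.4 × 80 + 0.1 × 61 = 41.5 + 32 + 6.1 = 79.6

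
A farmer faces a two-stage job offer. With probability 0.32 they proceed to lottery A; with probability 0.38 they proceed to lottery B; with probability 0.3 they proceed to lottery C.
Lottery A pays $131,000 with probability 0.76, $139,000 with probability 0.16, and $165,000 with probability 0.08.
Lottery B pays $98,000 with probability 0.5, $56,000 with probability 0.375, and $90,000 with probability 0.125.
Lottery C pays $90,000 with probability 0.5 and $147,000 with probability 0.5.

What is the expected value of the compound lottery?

$109,625

EV(A) = 0.76 × 131000 + 0.16 × 139000 + 0.08 × 165000 = 99560 + 22240 + 13200 = 135000
EV(B) = 0.5 × 98000 + 0.375 × 56000 + 0.125 × 90000 = 49000 + 21000 + 11250 = 81250
EV(C) = 0.5 × 90000 + 0.5 × 147000 = 45000 + 73500 = 118500
Overall = 0.32 × 135000 + 0.38 × 81250 + 0.3 × 118500 = 43200 + 30875 + 35550 = 109625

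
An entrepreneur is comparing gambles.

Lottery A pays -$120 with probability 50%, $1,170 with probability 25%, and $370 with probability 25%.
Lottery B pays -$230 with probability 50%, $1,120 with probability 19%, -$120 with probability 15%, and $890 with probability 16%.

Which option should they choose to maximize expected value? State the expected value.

Lottery A ($325)

Lottery A = 0.5 × (-120) + 0.25 × 1170 + 0.25 × 370 = -60 + 292.5 + 92.5 = 325
Lottery B = 0.5 × (-230) + 0.19 × 1120 + 0.15 × (-120) + 0.16 × 890 = -115 + 212.8 − 18 + 142.4 = 222.2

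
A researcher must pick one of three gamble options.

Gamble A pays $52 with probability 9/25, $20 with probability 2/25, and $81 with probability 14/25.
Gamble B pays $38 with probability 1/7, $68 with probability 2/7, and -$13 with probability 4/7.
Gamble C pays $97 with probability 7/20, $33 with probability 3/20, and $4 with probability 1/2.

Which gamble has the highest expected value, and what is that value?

Gamble A = 9/25 × 52 + 2/25 × 20 + 14/25 × 81 = 18.72 + 1.6 + 45.36 = 65.68
Gamble B = 1/7 × 38 + 2/7 × 68 + 4/7 × (-13) = 5.4286 + 19.4286 − 7.4286 = 17.4286
Gamble C = 7/20 × 97 + 3/20 × 33 + 1/2 × 4 = 33.95 + 4.95 + 2 = 40.9

Gamble A ($65.68)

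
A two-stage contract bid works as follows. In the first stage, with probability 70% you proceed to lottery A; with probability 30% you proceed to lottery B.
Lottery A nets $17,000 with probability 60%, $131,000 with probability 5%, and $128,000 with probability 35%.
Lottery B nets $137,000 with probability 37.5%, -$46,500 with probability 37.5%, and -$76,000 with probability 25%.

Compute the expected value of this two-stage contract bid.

$47,566.25

EV(A) = 0.6 × 17000 + 0.05 × 131000 + 0.35 × 128000 = 10200 + 6550 + 44800 = 61550
EV(B) = 0.375 × 137000 + 0.375 × (-46500) + 0.25 × (-76000) = 51375 − 17437.5 − 19000 = 14937.5
Overall = 0.7 × 61550 + 0.3 × 14937.5 = 43085 + 4481.25 = 47566.25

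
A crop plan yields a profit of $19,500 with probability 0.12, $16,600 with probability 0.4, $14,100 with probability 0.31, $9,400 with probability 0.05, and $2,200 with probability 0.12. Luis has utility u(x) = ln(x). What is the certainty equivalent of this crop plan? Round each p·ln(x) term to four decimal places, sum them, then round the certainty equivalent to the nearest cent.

$12,269.85

E[u] = 0.12·ln(19500) + 0.4·ln(16600) + 0.31·ln(14100) + 0.05·ln(9400) + 0.12·ln(2200) = 1.1854 + 3.8869 + 2.9617 + 0.4574 + 0.9235 = 9.4149
CE = e^9.4149 ≈ 12269.85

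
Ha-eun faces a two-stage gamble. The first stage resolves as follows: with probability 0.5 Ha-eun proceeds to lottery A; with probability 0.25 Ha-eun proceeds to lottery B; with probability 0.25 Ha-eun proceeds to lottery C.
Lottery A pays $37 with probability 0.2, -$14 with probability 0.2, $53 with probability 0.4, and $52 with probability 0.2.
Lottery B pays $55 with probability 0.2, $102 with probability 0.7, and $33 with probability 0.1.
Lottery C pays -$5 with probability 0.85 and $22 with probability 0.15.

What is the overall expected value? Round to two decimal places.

EV(A) = 0.2 × 37 + 0.2 × (-14) + 0.4 × 53 + 0.2 × 52 = 7.4 − 2.8 + 21.2 + 10.4 = 36.2
EV(B) = 0.2 × 55 + 0.7 × 102 + 0.1 × 33 = 11 + 71.4 + 3.3 = 85.7
EV(C) = 0.85 × (-5) + 0.15 × 22 = -4.25 + 3.3 = -0.95
Overall = 0.5 × 36.2 + 0.25 × 85.7 + 0.25 × (-0.95) = 18.1 + 21.425 − 0.2375 = 39.2875

$39.29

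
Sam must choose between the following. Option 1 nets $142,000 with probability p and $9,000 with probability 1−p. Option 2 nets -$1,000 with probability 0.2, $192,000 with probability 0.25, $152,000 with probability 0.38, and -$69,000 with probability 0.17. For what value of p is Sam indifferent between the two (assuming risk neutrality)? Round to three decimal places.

p = 0.638

EV(Option 2) = 0.2 × (-1000) + 0.25 × 192000 + 0.38 × 152000 + 0.17 × (-69000) = -200 + 48000 + 57760 − 11730 = 93830
p·142000 + (1−p)·9000 = 93830
133000p + 9000 = 93830
p = (93830 − 9000) / 133000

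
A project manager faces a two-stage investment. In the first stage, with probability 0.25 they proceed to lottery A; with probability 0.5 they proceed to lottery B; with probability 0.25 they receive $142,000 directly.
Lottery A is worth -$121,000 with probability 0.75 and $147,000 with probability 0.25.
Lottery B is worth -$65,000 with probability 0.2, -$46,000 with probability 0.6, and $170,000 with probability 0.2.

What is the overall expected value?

$18,700

EV(A) = 0.75 × (-121000) + 0.25 × 147000 = -90750 + 36750 = -54000
EV(B) = 0.2 × (-65000) + 0.6 × (-46000) + 0.2 × 170000 = -13000 − 27600 + 34000 = -6600
Branch C: 142000 (certain)
Overall = 0.25 × (-54000) + 0.5 × (-6600) + 0.25 × 142000 = -13500 − 3300 + 35500 = 18700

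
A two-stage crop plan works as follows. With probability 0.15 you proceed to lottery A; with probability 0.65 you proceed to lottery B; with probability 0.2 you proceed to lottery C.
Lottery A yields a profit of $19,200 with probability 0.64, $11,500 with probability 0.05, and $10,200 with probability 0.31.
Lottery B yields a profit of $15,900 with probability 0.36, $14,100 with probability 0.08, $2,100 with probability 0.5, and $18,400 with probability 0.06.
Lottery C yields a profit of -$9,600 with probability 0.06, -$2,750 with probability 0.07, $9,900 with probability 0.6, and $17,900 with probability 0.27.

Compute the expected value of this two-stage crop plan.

$10,258.55

EV(A) = 0.64 × 19200 + 0.05 × 11500 + 0.31 × 10200 = 12288 + 575 + 3162 = 16025
EV(B) = 0.36 × 15900 + 0.08 × 14100 + 0.5 × 2100 + 0.06 × 18400 = 5724 + 1128 + 1050 + 1104 = 9006
EV(C) = 0.06 × (-9600) + 0.07 × (-2750) + 0.6 × 9900 + 0.27 × 17900 = -576 − 192.5 + 5940 + 4833 = 10004.5
Overall = 0.15 × 16025 + 0.65 × 9006 + 0.2 × 10004.5 = 2403.75 + 5853.9 + 2000.9 = 10258.55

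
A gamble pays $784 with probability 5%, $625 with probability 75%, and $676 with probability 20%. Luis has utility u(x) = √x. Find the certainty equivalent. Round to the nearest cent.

$642.62

E[u] = 0.05·√784 + 0.75·√625 + 0.2·√676 = 0.05·28 + 0.75·25 + 0.2·26 = 25.35
CE = (25.35)² = 642.6225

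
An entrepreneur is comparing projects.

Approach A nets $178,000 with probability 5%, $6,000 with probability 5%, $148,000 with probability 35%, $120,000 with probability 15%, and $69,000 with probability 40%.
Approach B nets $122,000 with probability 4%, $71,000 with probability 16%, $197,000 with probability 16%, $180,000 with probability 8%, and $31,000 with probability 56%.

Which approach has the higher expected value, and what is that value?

Approach A = 0.05 × 178000 + 0.05 × 6000 + 0.35 × 148000 + 0.15 × 120000 + 0.4 × 69000 = 8900 + 300 + 51800 + 18000 + 27600 = 106600
Approach B = 0.04 × 122000 + 0.16 × 71000 + 0.16 × 197000 + 0.08 × 180000 + 0.56 × 31000 = 4880 + 11360 + 31520 + 14400 + 17360 = 79520

Approach A ($106,600)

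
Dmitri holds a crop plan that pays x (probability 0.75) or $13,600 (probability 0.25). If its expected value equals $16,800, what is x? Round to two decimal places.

0.75·x + 0.25·13600 = 16800
0.75·x = 16800 − 3400 = 13400
x = 13400 / 0.75 = 17866.6667

x = $17,866.67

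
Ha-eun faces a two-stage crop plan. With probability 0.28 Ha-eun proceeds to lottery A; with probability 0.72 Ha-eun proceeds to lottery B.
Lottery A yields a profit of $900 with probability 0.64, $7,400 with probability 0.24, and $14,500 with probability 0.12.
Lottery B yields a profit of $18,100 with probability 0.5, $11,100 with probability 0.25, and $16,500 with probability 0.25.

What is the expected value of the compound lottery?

$12,629.76

EV(A) = 0.64 × 900 + 0.24 × 7400 + 0.12 × 14500 = 576 + 1776 + 1740 = 4092
EV(B) = 0.5 × 18100 + 0.25 × 11100 + 0.25 × 16500 = 9050 + 2775 + 4125 = 15950
Overall = 0.28 × 4092 + 0.72 × 15950 = 1145.76 + 11484 = 12629.76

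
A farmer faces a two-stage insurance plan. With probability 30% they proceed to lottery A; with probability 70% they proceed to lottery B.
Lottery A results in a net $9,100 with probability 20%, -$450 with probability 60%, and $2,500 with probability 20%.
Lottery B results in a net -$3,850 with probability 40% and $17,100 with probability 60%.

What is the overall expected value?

EV(A) = 0.2 × 9100 + 0.6 × (-450) + 0.2 × 2500 = 1820 − 270 + 500 = 2050
EV(B) = 0.4 × (-3850) + 0.6 × 17100 = -1540 + 10260 = 8720
Overall = 0.3 × 2050 + 0.7 × 8720 = 615 + 6104 = 6719

$6,719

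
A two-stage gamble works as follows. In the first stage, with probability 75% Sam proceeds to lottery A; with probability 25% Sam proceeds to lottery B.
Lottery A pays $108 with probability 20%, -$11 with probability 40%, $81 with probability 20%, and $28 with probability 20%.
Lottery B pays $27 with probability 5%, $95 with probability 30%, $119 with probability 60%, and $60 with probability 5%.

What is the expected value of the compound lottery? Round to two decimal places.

$55.31

EV(A) = 0.2 × 108 + 0.4 × (-11) + 0.2 × 81 + 0.2 × 28 = 21.6 − 4.4 + 16.2 + 5.6 = 39
EV(B) = 0.05 × 27 + 0.3 × 95 + 0.6 × 119 + 0.05 × 60 = 1.35 + 28.5 + 71.4 + 3 = 104.25
Overall = 0.75 × 39 + 0.25 × 104.25 = 29.25 + 26.0625 = 55.3125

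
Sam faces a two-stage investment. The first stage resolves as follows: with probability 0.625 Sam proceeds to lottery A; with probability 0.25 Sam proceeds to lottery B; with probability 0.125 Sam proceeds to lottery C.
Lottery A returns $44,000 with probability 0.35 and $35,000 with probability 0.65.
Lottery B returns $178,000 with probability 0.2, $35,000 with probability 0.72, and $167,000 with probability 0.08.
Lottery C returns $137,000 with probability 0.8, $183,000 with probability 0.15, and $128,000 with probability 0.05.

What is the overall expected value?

EV(A) = 0.35 × 44000 + 0.65 × 35000 = 15400 + 22750 = 38150
EV(B) = 0.2 × 178000 + 0.72 × 35000 + 0.08 × 167000 = 35600 + 25200 + 13360 = 74160
EV(C) = 0.8 × 137000 + 0.15 × 183000 + 0.05 × 128000 = 109600 + 27450 + 6400 = 143450
Overall = 0.625 × 38150 + 0.25 × 74160 + 0.125 × 143450 = 23843.75 + 18540 + 17931.25 = 60315

$60,315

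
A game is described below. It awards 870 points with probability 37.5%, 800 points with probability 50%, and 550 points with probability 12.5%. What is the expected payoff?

795 points

EV = 0.375 × 870 + 0.5 × 800 + 0.125 × 550 = 326.25 + 400 + 68.75 = 795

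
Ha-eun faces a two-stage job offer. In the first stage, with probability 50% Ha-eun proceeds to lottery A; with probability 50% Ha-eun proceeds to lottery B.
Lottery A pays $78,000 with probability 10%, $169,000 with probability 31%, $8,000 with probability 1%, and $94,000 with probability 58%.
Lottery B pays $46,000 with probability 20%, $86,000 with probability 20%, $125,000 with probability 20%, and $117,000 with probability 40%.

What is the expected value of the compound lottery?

$106,495

EV(A) = 0.1 × 78000 + 0.31 × 169000 + 0.01 × 8000 + 0.58 × 94000 = 7800 + 52390 + 80 + 54520 = 114790
EV(B) = 0.2 × 46000 + 0.2 × 86000 + 0.2 × 125000 + 0.4 × 117000 = 9200 + 17200 + 25000 + 46800 = 98200
Overall = 0.5 × 114790 + 0.5 × 98200 = 57395 + 49100 = 106495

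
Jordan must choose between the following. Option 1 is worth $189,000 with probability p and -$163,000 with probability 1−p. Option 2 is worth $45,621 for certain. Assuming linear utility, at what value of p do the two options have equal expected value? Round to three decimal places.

p = 0.593

p·189000 + (1−p)·(-163000) = 45621
352000p − 163000 = 45621
p = (45621 + 163000) / 352000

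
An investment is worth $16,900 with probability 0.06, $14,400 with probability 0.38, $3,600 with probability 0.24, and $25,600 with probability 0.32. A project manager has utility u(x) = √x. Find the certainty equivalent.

E[u] = 0.06·√16900 + 0.38·√14400 + 0.24·√3600 + 0.32·√25600 = 0.06·130 + 0.38·120 + 0.24·60 + 0.32·160 = 119
CE = (119)² = 14161

$14,161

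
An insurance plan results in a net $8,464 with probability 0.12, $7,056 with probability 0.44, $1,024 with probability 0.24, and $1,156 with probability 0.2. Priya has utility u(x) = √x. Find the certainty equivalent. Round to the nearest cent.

$3,903.75

E[u] = 0.12·√8464 + 0.44·√7056 + 0.24·√1024 + 0.2·√1156 = 0.12·92 + 0.44·84 + 0.24·32 + 0.2·34 = 62.48
CE = (62.48)² = 3903.7504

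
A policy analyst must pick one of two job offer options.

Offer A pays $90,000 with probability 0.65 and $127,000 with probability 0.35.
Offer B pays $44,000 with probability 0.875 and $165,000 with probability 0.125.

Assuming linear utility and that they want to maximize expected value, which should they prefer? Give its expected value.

Offer A = 0.65 × 90000 + 0.35 × 127000 = 58500 + 44450 = 102950
Offer B = 0.875 × 44000 + 0.125 × 165000 = 38500 + 20625 = 59125

Offer A ($102,950)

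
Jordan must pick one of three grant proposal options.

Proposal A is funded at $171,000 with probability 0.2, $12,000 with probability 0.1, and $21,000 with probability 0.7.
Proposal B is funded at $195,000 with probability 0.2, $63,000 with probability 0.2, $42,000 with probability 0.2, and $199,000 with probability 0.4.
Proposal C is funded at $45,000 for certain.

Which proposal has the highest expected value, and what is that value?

Proposal A = 0.2 × 171000 + 0.1 × 12000 + 0.7 × 21000 = 34200 + 1200 + 14700 = 50100
Proposal B = 0.2 × 195000 + 0.2 × 63000 + 0.2 × 42000 + 0.4 × 199000 = 39000 + 12600 + 8400 + 79600 = 139600
Proposal C: 45000 (certain)

Proposal B ($139,600)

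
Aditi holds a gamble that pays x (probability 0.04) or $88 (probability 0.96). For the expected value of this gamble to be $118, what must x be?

x = $838

0.04·x + 0.96·88 = 118
0.04·x = 118 − 84.48 = 33.52
x = 33.52 / 0.04 = 838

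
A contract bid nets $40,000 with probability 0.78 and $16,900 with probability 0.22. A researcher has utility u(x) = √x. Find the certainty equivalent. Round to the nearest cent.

$34,077.16

E[u] = 0.78·√40000 + 0.22·√16900 = 0.78·200 + 0.22·130 = 184.6
CE = (184.6)² = 34077.16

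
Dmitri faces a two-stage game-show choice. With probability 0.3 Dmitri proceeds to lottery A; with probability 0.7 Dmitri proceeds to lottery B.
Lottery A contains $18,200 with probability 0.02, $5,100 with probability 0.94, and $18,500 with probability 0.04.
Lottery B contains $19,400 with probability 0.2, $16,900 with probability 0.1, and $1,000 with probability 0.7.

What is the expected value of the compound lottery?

EV(A) = 0.02 × 18200 + 0.94 × 5100 + 0.04 × 18500 = 364 + 4794 + 740 = 5898
EV(B) = 0.2 × 19400 + 0.1 × 16900 + 0.7 × 1000 = 3880 + 1690 + 700 = 6270
Overall = 0.3 × 5898 + 0.7 × 6270 = 1769.4 + 4389 = 6158.4

$6,158.40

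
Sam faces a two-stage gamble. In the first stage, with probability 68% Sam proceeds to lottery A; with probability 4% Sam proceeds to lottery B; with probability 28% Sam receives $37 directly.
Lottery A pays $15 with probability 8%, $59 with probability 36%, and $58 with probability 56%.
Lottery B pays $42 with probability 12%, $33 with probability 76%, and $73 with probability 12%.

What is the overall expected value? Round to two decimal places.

EV(A) = 0.08 × 15 + 0.36 × 59 + 0.56 × 58 = 1.2 + 21.24 + 32.48 = 54.92
EV(B) = 0.12 × 42 + 0.76 × 33 + 0.12 × 73 = 5.04 + 25.08 + 8.76 = 38.88
Branch C: 37 (certain)
Overall = 0.68 × 54.92 + 0.04 × 38.88 + 0.28 × 37 = 37.3456 + 1.5552 + 10.36 = 49.2608

$49.26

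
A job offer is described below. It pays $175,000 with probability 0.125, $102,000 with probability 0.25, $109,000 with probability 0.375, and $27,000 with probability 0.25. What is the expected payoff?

EV = 0.125 × 175000 + 0.25 × 102000 + 0.375 × 109000 + 0.25 × 27000 = 21875 + 25500 + 40875 + 6750 = 95000

$95,000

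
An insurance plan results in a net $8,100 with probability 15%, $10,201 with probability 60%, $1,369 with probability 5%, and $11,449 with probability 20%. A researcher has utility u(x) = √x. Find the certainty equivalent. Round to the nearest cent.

E[u] = 0.15·√8100 + 0.6·√10201 + 0.05·√1369 + 0.2·√11449 = 0.15·90 + 0.6·101 + 0.05·37 + 0.2·107 = 97.35
CE = (97.35)² = 9477.0225

$9,477.02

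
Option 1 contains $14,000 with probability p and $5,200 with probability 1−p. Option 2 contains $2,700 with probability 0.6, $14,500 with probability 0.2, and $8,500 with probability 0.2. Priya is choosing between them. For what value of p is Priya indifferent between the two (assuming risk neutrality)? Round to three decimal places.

p = 0.116

EV(Option 2) = 0.6 × 2700 + 0.2 × 14500 + 0.2 × 8500 = 1620 + 2900 + 1700 = 6220
p·14000 + (1−p)·5200 = 6220
8800p + 5200 = 6220
p = (6220 − 5200) / 8800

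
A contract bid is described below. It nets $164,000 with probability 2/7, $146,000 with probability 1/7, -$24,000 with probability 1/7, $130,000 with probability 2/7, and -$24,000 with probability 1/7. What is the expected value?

EV = 2/7 × 164000 + 1/7 × 146000 + 1/7 × (-24000) + 2/7 × 130000 + 1/7 × (-24000) = 46857.1429 + 20857.1429 − 3428.5714 + 37142.8571 − 3428.5714 = 98000

$98,000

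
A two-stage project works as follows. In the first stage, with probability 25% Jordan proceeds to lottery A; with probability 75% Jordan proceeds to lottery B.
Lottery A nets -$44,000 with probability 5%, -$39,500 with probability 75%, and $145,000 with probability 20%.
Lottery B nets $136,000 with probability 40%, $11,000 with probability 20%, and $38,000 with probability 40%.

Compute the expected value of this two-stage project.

$53,143.75

EV(A) = 0.05 × (-44000) + 0.75 × (-39500) + 0.2 × 145000 = -2200 − 29625 + 29000 = -2825
EV(B) = 0.4 × 136000 + 0.2 × 11000 + 0.4 × 38000 = 54400 + 2200 + 15200 = 71800
Overall = 0.25 × (-2825) + 0.75 × 71800 = -706.25 + 53850 = 53143.75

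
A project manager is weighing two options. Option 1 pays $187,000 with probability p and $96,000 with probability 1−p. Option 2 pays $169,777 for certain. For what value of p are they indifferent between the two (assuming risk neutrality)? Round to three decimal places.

p = 0.811

p·187000 + (1−p)·96000 = 169777
91000p + 96000 = 169777
p = (169777 − 96000) / 91000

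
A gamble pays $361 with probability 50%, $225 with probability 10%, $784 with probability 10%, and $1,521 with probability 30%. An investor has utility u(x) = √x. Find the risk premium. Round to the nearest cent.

E[u] = 0.5·√361 + 0.1·√225 + 0.1·√784 + 0.3·√1521 = 0.5·19 + 0.1·15 + 0.1·28 + 0.3·39 = 25.5
CE = (25.5)² = 650.25
Risk premium = EV − CE = 737.7 − 650.25 = 87.45

$87.45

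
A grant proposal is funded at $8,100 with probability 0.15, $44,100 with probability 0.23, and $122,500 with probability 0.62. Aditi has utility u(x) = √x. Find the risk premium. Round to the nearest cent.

$9,578.56

E[u] = 0.15·√8100 + 0.23·√44100 + 0.62·√122500 = 0.15·90 + 0.23·210 + 0.62·350 = 278.8
CE = (278.8)² = 77729.44
Risk premium = EV − CE = 87308 − 77729.44 = 9578.56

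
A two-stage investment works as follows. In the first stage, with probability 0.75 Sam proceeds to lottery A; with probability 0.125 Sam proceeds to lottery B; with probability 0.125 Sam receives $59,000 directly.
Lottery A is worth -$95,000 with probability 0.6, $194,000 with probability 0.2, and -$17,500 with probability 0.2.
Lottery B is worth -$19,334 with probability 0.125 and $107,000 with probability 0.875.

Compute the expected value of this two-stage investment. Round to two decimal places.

EV(A) = 0.6 × (-95000) + 0.2 × 194000 + 0.2 × (-17500) = -57000 + 38800 − 3500 = -21700
EV(B) = 0.125 × (-19334) + 0.875 × 107000 = -2416.75 + 93625 = 91208.25
Branch C: 59000 (certain)
Overall = 0.75 × (-21700) + 0.125 × 91208.25 + 0.125 × 59000 = -16275 + 11401.03125 + 7375 = 2501.03125

$2,501.03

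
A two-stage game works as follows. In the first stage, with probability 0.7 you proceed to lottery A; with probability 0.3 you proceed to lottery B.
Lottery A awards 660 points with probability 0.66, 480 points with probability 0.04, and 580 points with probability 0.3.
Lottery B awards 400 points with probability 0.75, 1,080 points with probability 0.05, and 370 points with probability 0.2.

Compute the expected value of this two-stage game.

568.56 points

EV(A) = 0.66 × 660 + 0.04 × 480 + 0.3 × 580 = 435.6 + 19.2 + 174 = 628.8
EV(B) = 0.75 × 400 + 0.05 × 1080 + 0.2 × 370 = 300 + 54 + 74 = 428
Overall = 0.7 × 628.8 + 0.3 × 428 = 440.16 + 128.4 = 568.56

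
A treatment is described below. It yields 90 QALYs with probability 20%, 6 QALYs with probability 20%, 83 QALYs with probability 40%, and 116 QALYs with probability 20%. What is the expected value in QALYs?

75.6 QALYs

EV = 0.2 × 90 + 0.2 × 6 + 0.4 × 83 + 0.2 × 116 = 18 + 1.2 + 33.2 + 23.2 = 75.6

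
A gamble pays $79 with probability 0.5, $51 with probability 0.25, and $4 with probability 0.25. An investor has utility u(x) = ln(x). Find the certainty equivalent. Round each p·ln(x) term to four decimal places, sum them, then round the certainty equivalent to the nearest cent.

E[u] = 0.5·ln(79) + 0.25·ln(51) + 0.25·ln(4) = 2.1847 + 0.9830 + 0.3466 = 3.5143
CE = e^3.5143 ≈ 33.59

$33.59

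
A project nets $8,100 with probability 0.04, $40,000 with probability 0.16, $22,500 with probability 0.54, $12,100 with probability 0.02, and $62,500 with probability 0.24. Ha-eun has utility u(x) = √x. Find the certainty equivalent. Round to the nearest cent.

$31,969.44

E[u] = 0.04·√8100 + 0.16·√40000 + 0.54·√22500 + 0.02·√12100 + 0.24·√62500 = 0.04·90 + 0.16·200 + 0.54·150 + 0.02·110 + 0.24·250 = 178.8
CE = (178.8)² = 31969.44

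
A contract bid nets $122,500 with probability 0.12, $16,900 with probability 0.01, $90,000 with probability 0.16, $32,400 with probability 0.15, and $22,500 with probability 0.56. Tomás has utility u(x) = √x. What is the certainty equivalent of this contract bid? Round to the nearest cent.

$40,925.29

E[u] = 0.12·√122500 + 0.01·√16900 + 0.16·√90000 + 0.15·√32400 + 0.56·√22500 = 0.12·350 + 0.01·130 + 0.16·300 + 0.15·180 + 0.56·150 = 202.3
CE = (202.3)² = 40925.29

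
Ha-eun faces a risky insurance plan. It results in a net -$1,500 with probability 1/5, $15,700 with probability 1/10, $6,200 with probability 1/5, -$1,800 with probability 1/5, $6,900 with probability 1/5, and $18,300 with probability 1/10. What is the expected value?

$5,360

EV = 1/5 × (-1500) + 1/10 × 15700 + 1/5 × 6200 + 1/5 × (-1800) + 1/5 × 6900 + 1/10 × 18300 = -300 + 1570 + 1240 − 360 + 1380 + 1830 = 5360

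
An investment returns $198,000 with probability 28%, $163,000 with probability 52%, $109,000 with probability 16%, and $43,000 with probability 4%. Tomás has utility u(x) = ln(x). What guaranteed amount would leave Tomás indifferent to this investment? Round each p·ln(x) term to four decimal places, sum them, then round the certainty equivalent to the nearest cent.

$153,031.64

E[u] = 0.28·ln(198000) + 0.52·ln(163000) + 0.16·ln(109000) + 0.04·ln(43000) = 3.4149 + 6.2408 + 1.8559 + 0.4268 = 11.9384
CE = e^11.9384 ≈ 153031.64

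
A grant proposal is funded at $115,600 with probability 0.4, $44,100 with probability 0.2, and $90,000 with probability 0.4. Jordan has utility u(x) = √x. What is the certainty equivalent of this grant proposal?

$88,804

E[u] = 0.4·√115600 + 0.2·√44100 + 0.4·√90000 = 0.4·340 + 0.2·210 + 0.4·300 = 298
CE = (298)² = 88804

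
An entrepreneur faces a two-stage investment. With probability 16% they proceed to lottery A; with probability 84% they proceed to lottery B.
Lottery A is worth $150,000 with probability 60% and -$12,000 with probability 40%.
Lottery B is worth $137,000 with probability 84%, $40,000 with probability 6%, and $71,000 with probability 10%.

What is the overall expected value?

$118,279.20

EV(A) = 0.6 × 150000 + 0.4 × (-12000) = 90000 − 4800 = 85200
EV(B) = 0.84 × 137000 + 0.06 × 40000 + 0.1 × 71000 = 115080 + 2400 + 7100 = 124580
Overall = 0.16 × 85200 + 0.84 × 124580 = 13632 + 104647.2 = 118279.2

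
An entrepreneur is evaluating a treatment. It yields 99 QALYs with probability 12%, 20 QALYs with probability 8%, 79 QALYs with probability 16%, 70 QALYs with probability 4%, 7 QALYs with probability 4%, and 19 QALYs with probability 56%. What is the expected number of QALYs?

39.84 QALYs

EV = 0.12 × 99 + 0.08 × 20 + 0.16 × 79 + 0.04 × 70 + 0.04 × 7 + 0.56 × 19 = 11.88 + 1.6 + 12.64 + 2.8 + 0.28 + 10.64 = 39.84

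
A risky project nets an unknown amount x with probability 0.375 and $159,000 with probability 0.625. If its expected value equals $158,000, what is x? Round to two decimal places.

0.375·x + 0.625·159000 = 158000
0.375·x = 158000 − 99375 = 58625
x = 58625 / 0.375 = 156333.3333

x = $156,333.33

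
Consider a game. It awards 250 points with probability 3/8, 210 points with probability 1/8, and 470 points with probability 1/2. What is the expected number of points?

EV = 3/8 × 250 + 1/8 × 210 + 1/2 × 470 = 93.75 + 26.25 + 235 = 355

355 points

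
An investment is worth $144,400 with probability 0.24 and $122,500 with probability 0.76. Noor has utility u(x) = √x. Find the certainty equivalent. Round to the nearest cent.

$127,591.84

E[u] = 0.24·√144400 + 0.76·√122500 = 0.24·380 + 0.76·350 = 357.2
CE = (357.2)² = 127591.84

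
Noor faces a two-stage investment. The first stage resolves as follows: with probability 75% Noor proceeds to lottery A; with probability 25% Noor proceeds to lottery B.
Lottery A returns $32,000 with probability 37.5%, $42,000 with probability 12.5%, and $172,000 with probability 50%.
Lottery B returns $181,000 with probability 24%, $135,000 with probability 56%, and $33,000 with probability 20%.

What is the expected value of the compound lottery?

EV(A) = 0.375 × 32000 + 0.125 × 42000 + 0.5 × 172000 = 12000 + 5250 + 86000 = 103250
EV(B) = 0.24 × 181000 + 0.56 × 135000 + 0.2 × 33000 = 43440 + 75600 + 6600 = 125640
Overall = 0.75 × 103250 + 0.25 × 125640 = 77437.5 + 31410 = 108847.5

$108,847.50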